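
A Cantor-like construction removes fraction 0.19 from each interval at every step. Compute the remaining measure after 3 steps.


Step 1: At each step, fraction remaining = 1 - 0.19 = 0.81
Step 2: After 3 steps, measure = (0.81)^3
Step 3: Computing the power step by step:
  After step 1: 0.81
  After step 2: 0.6561
  After step 3: 0.531441
Result = 0.531441


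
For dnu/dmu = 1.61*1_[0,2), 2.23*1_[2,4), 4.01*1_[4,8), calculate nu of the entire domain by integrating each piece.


Integrate each piece of the Radon-Nikodym derivative:
Step 1: integral_0^2 1.61 dx = 1.61*(2-0) = 1.61*2 = 3.22
Step 2: integral_2^4 2.23 dx = 2.23*(4-2) = 2.23*2 = 4.46
Step 3: integral_4^8 4.01 dx = 4.01*(8-4) = 4.01*4 = 16.04
Total: 3.22 + 4.46 + 16.04 = 23.72


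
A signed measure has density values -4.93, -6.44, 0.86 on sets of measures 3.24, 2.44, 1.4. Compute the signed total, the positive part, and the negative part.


Step 1: Compute signed measure on each set:
  Set 1: -4.93 * 3.24 = -15.9732
  Set 2: -6.44 * 2.44 = -15.7136
  Set 3: 0.86 * 1.4 = 1.204
Step 2: Total signed measure = (-15.9732) + (-15.7136) + (1.204)
     = -30.4828
Step 3: Positive part mu+(X) = sum of positive contributions = 1.204
Step 4: Negative part mu-(X) = |sum of negative contributions| = 31.6868


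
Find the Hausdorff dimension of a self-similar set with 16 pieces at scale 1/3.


For a self-similar set with N copies scaled by 1/r:
dim_H = log(N)/log(r) = log(16)/log(3)
= 2.772589/1.098612
= 2.523719


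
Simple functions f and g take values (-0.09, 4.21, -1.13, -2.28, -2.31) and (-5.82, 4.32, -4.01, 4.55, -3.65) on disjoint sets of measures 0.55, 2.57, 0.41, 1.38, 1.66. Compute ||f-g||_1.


Step 1: Compute differences f_i - g_i:
  -0.09 - -5.82 = 5.73
  4.21 - 4.32 = -0.11
  -1.13 - -4.01 = 2.88
  -2.28 - 4.55 = -6.83
  -2.31 - -3.65 = 1.34
Step 2: Compute |diff|^1 * measure for each set:
  |5.73|^1 * 0.55 = 5.73 * 0.55 = 3.1515
  |-0.11|^1 * 2.57 = 0.11 * 2.57 = 0.2827
  |2.88|^1 * 0.41 = 2.88 * 0.41 = 1.1808
  |-6.83|^1 * 1.38 = 6.83 * 1.38 = 9.4254
  |1.34|^1 * 1.66 = 1.34 * 1.66 = 2.2244
Step 3: Sum = 16.2648
Step 4: ||f-g||_1 = (16.2648)^(1/1) = 16.2648


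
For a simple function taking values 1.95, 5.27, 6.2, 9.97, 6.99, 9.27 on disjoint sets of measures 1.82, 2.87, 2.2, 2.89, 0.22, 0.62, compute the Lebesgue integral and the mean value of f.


Step 1: Integral = sum(value_i * measure_i)
= 1.95*1.82 + 5.27*2.87 + 6.2*2.2 + 9.97*2.89 + 6.99*0.22 + 9.27*0.62
= 3.549 + 15.1249 + 13.64 + 28.8133 + 1.5378 + 5.7474
= 68.4124
Step 2: Total measure of domain = 1.82 + 2.87 + 2.2 + 2.89 + 0.22 + 0.62 = 10.62
Step 3: Average value = 68.4124 / 10.62 = 6.441846


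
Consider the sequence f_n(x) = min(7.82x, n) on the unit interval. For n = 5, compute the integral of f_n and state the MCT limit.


f(x) = 7.82x on [0,1]; f_n(x) = min(7.82x, n). At n = 5:
Step 1: f(x) reaches 5 at x = 5/7.82 = 0.639386
Step 2: integral(f_5) = integral(7.82x, 0, 0.639386) + integral(5, 0.639386, 1)
       = 7.82*0.639386^2/2 + 5*(1 - 0.639386)
       = 1.598465 + 1.803069
       = 3.401535
Step 3: As n -> infinity, f_n increases to f, so by MCT integral(f_n) -> integral(f) = 7.82/2 = 3.91.
Convergence: integral(f_5) = 3.401535 -> 3.91 as n -> infinity


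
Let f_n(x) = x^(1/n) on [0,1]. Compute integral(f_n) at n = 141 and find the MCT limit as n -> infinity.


At n = 141: f_141(x) = x^(1/141).
Step 1: integral(x^(1/141), 0, 1) = [x^(1/141+1) / (1/141+1)] from 0 to 1
     = 1 / (1/141 + 1) = 1 / ((141+1)/141) = 141/(141+1)
     = 141/142 = 0.992958
Step 2: As n -> infinity, f_n(x) = x^(1/n) -> 1 for x in (0,1], and f_n is increasing in n.
By MCT, lim_n integral(f_n) = integral(lim_n f_n) = integral(1, 0, 1) = 1.
Step 3: Verify convergence: 141/142 = 0.992958 -> 1


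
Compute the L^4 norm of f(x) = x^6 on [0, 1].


Step 1: ||f||_4 = (integral_0^1 |x^6|^4 dx)^(1/4)
     = (integral_0^1 x^24 dx)^(1/4)
Step 2: integral_0^1 x^24 dx = [x^25/(25)] from 0 to 1 = 1^25/25
     = 1/25 = 0.04
Step 3: ||f||_4 = (0.04)^(1/4) = 0.447214


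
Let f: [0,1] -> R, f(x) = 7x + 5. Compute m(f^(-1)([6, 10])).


f^(-1)([6, 10]) = {x : 6 <= 7x + 5 <= 10}
Solving: (6 - 5)/7 <= x <= (10 - 5)/7
= [0.142857, 0.714286]
Intersecting with [0,1]: [0.142857, 0.714286]
Measure = 0.714286 - 0.142857 = 0.571429


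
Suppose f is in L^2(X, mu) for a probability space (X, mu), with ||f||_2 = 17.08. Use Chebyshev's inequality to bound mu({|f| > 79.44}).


Chebyshev/Markov inequality: mu(|f| > eps) <= (||f||_p / eps)^p
Step 1: ||f||_2 / eps = 17.08 / 79.44 = 0.215005
Step 2: Raise to power p = 2:
  (0.215005)^2 = 0.046227
Step 3: Therefore mu(|f| > 79.44) <= 0.046227


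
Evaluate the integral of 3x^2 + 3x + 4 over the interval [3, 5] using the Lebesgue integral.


The Lebesgue integral of a Riemann-integrable function agrees with the Riemann integral.
Antiderivative F(x) = (3/3)x^3 + (3/2)x^2 + 4x
F(5) = (3/3)*5^3 + (3/2)*5^2 + 4*5
     = (3/3)*125 + (3/2)*25 + 4*5
     = 125 + 37.5 + 20
     = 182.5
F(3) = 52.5
Integral = F(5) - F(3) = 182.5 - 52.5 = 130


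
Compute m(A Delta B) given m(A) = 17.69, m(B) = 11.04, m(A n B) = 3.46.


m(A Delta B) = m(A) + m(B) - 2*m(A n B)
= 17.69 + 11.04 - 2*3.46
= 17.69 + 11.04 - 6.92
= 21.81


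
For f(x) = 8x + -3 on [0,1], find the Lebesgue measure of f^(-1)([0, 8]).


f^(-1)([0, 8]) = {x : 0 <= 8x + -3 <= 8}
Solving: (0 - -3)/8 <= x <= (8 - -3)/8
= [0.375, 1.375]
Intersecting with [0,1]: [0.375, 1]
Measure = 1 - 0.375 = 0.625


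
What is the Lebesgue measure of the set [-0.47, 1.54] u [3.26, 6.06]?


For pairwise disjoint intervals, m(union) = sum of lengths.
= (1.54 - -0.47) + (6.06 - 3.26)
= 2.01 + 2.8
= 4.81


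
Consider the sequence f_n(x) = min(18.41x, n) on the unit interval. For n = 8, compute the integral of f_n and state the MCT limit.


f(x) = 18.41x on [0,1]; f_n(x) = min(18.41x, n). At n = 8:
Step 1: f(x) reaches 8 at x = 8/18.41 = 0.434546
Step 2: integral(f_8) = integral(18.41x, 0, 0.434546) + integral(8, 0.434546, 1)
       = 18.41*0.434546^2/2 + 8*(1 - 0.434546)
       = 1.738186 + 4.523628
       = 6.261814
Step 3: As n -> infinity, f_n increases to f, so by MCT integral(f_n) -> integral(f) = 18.41/2 = 9.205.
Convergence: integral(f_8) = 6.261814 -> 9.205 as n -> infinity


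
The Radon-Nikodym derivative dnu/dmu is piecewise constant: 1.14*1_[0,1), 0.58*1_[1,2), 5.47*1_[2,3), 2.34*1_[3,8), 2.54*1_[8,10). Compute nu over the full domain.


Integrate each piece of the Radon-Nikodym derivative:
Step 1: integral_0^1 1.14 dx = 1.14*(1-0) = 1.14*1 = 1.14
Step 2: integral_1^2 0.58 dx = 0.58*(2-1) = 0.58*1 = 0.58
Step 3: integral_2^3 5.47 dx = 5.47*(3-2) = 5.47*1 = 5.47
Step 4: integral_3^8 2.34 dx = 2.34*(8-3) = 2.34*5 = 11.7
Step 5: integral_8^10 2.54 dx = 2.54*(10-8) = 2.54*2 = 5.08
Total: 1.14 + 0.58 + 5.47 + 11.7 + 5.08 = 23.97


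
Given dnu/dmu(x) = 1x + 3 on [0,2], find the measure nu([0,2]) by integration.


nu(A) = integral_A (dnu/dmu) dmu = integral_0^2 (1x + 3) dx
Step 1: Antiderivative F(x) = (1/2)x^2 + 3x
Step 2: F(2) = (1/2)*2^2 + 3*2 = 2 + 6 = 8
Step 3: F(0) = (1/2)*0^2 + 3*0 = 0.0 + 0 = 0.0
Step 4: nu([0,2]) = F(2) - F(0) = 8 - 0.0 = 8


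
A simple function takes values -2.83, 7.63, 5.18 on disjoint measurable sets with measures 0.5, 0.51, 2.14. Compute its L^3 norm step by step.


Step 1: Compute |f_i|^3 for each value:
  |-2.83|^3 = 22.665187
  |7.63|^3 = 444.194947
  |5.18|^3 = 138.991832
Step 2: Multiply by measures and sum:
  22.665187 * 0.5 = 11.332594
  444.194947 * 0.51 = 226.539423
  138.991832 * 2.14 = 297.44252
Sum = 11.332594 + 226.539423 + 297.44252 = 535.314537
Step 3: Take the p-th root:
||f||_3 = (535.314537)^(1/3) = 8.119632


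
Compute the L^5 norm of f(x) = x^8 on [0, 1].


Step 1: ||f||_5 = (integral_0^1 |x^8|^5 dx)^(1/5)
     = (integral_0^1 x^40 dx)^(1/5)
Step 2: integral_0^1 x^40 dx = [x^41/(41)] from 0 to 1 = 1^41/41
     = 1/41 = 0.02439
Step 3: ||f||_5 = (0.02439)^(1/5) = 0.475821


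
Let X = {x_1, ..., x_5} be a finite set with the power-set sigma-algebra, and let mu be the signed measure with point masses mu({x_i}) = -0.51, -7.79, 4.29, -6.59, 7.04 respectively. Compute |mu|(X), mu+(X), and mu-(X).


Step 1: Every measurable set is a union of atoms (the cells / points), so a Hahn decomposition is
  obtained by grouping atoms by sign: P = union of atoms with mu > 0, N = union of the remaining atoms.
  Atoms in P (indices): 3, 5;  atoms in N (indices): 1, 2, 4
  Positive values: 4.29, 7.04
  Negative values: -0.51, -7.79, -6.59
Step 2: mu+(X) = mu(P) = sum of positive atom values = 11.33
Step 3: mu-(X) = -mu(N) = sum of |negative atom values| = 14.89
Step 4: |mu|(X) = mu+(X) + mu-(X) = 11.33 + 14.89 = 26.22


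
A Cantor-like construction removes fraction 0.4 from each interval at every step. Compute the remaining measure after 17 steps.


Step 1: At each step, fraction remaining = 1 - 0.4 = 0.6
Step 2: After 17 steps, measure = (0.6)^17
Result = 1.692666e-04


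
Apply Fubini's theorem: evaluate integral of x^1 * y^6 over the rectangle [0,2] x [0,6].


By Fubini's theorem, the double integral factors as a product of single integrals:
Step 1: integral_0^2 x^1 dx = [x^2/2] from 0 to 2
     = 2^2/2 = 2
Step 2: integral_0^6 y^6 dy = [y^7/7] from 0 to 6
     = 6^7/7 = 39990.857143
Step 3: Double integral = 2 * 39990.857143 = 79981.714286


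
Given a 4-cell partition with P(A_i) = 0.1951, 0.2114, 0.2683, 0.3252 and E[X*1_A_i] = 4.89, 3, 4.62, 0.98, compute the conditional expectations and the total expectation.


For each cell A_i: E[X|A_i] = E[X*1_A_i] / P(A_i)
Step 1: E[X|A_1] = 4.89 / 0.1951 = 25.06407
Step 2: E[X|A_2] = 3 / 0.2114 = 14.191107
Step 3: E[X|A_3] = 4.62 / 0.2683 = 17.21953
Step 4: E[X|A_4] = 0.98 / 0.3252 = 3.01353
Verification: E[X] = sum E[X*1_A_i] = 4.89 + 3 + 4.62 + 0.98 = 13.49


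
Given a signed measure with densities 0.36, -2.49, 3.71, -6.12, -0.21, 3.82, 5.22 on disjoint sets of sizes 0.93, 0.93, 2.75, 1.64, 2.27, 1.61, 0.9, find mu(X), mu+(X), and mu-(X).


Step 1: Compute signed measure on each set:
  Set 1: 0.36 * 0.93 = 0.3348
  Set 2: -2.49 * 0.93 = -2.3157
  Set 3: 3.71 * 2.75 = 10.2025
  Set 4: -6.12 * 1.64 = -10.0368
  Set 5: -0.21 * 2.27 = -0.4767
  Set 6: 3.82 * 1.61 = 6.1502
  Set 7: 5.22 * 0.9 = 4.698
Step 2: Total signed measure = (0.3348) + (-2.3157) + (10.2025) + (-10.0368) + (-0.4767) + (6.1502) + (4.698)
     = 8.5563
Step 3: Positive part mu+(X) = sum of positive contributions = 21.3855
Step 4: Negative part mu-(X) = |sum of negative contributions| = 12.8292


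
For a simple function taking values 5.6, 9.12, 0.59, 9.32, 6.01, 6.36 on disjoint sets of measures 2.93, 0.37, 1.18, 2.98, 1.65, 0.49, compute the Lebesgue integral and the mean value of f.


Step 1: Integral = sum(value_i * measure_i)
= 5.6*2.93 + 9.12*0.37 + 0.59*1.18 + 9.32*2.98 + 6.01*1.65 + 6.36*0.49
= 16.408 + 3.3744 + 0.6962 + 27.7736 + 9.9165 + 3.1164
= 61.2851
Step 2: Total measure of domain = 2.93 + 0.37 + 1.18 + 2.98 + 1.65 + 0.49 = 9.6
Step 3: Average value = 61.2851 / 9.6 = 6.383865


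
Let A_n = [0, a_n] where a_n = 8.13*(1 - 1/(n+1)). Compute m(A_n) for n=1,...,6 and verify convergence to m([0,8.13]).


By continuity of measure from below: if A_n increases to A, then m(A_n) -> m(A).
Here A = [0, 8.13], so m(A) = 8.13
Step 1: a_1 = 8.13*(1 - 1/2) = 4.065, m(A_1) = 4.065
Step 2: a_2 = 8.13*(1 - 1/3) = 5.42, m(A_2) = 5.42
Step 3: a_3 = 8.13*(1 - 1/4) = 6.0975, m(A_3) = 6.0975
Step 4: a_4 = 8.13*(1 - 1/5) = 6.504, m(A_4) = 6.504
Step 5: a_5 = 8.13*(1 - 1/6) = 6.775, m(A_5) = 6.775
Step 6: a_6 = 8.13*(1 - 1/7) = 6.9686, m(A_6) = 6.9686
Limit: m(A_n) -> m([0,8.13]) = 8.13


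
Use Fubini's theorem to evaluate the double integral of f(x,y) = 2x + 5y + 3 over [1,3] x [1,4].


By Fubini, integrate in x first, then y.
Step 1: Fix y, integrate over x in [1,3]:
  integral(2x + 5y + 3, x=1..3)
  = 2*(3^2 - 1^2)/2 + (5y + 3)*(3 - 1)
  = 8 + (5y + 3)*2
  = 8 + 10y + 6
  = 14 + 10y
Step 2: Integrate over y in [1,4]:
  integral(14 + 10y, y=1..4)
  = 14*3 + 10*(4^2 - 1^2)/2
  = 42 + 75
  = 117


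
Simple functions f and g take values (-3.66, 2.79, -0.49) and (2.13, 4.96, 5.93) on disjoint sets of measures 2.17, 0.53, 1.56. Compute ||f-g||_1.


Step 1: Compute differences f_i - g_i:
  -3.66 - 2.13 = -5.79
  2.79 - 4.96 = -2.17
  -0.49 - 5.93 = -6.42
Step 2: Compute |diff|^1 * measure for each set:
  |-5.79|^1 * 2.17 = 5.79 * 2.17 = 12.5643
  |-2.17|^1 * 0.53 = 2.17 * 0.53 = 1.1501
  |-6.42|^1 * 1.56 = 6.42 * 1.56 = 10.0152
Step 3: Sum = 23.7296
Step 4: ||f-g||_1 = (23.7296)^(1/1) = 23.7296


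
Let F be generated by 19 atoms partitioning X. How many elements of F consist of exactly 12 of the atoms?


Each element of F is a union of some subset of the 19 atoms.
Elements that are unions of exactly 12 atoms correspond to 12-element subsets of the 19 atoms.
Count = C(19, 12) = 19! / (12! * 7!) = 50388.


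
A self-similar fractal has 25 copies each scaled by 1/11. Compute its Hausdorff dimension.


For a self-similar set with N copies scaled by 1/r:
dim_H = log(N)/log(r) = log(25)/log(11)
= 3.218876/2.397895
= 1.342375


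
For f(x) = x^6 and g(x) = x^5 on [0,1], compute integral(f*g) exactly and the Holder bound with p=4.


Step 1: Exact integral of f*g = integral(x^11, 0, 1) = 1/12
     = 0.083333
Step 2: Holder bound with p=4, q=1.333333:
  ||f||_p = (integral x^24 dx)^(1/4) = (1/25)^(1/4) = 0.447214
  ||g||_q = (integral x^6.666667 dx)^(1/1.333333) = (1/7.666667)^(1/1.333333) = 0.217043
Step 3: Holder bound = ||f||_p * ||g||_q = 0.447214 * 0.217043 = 0.097064
Verification: 0.083333 <= 0.097064 (Holder holds)


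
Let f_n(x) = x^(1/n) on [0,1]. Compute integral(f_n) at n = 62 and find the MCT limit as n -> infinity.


At n = 62: f_62(x) = x^(1/62).
Step 1: integral(x^(1/62), 0, 1) = [x^(1/62+1) / (1/62+1)] from 0 to 1
     = 1 / (1/62 + 1) = 1 / ((62+1)/62) = 62/(62+1)
     = 62/63 = 0.984127
Step 2: As n -> infinity, f_n(x) = x^(1/n) -> 1 for x in (0,1], and f_n is increasing in n.
By MCT, lim_n integral(f_n) = integral(lim_n f_n) = integral(1, 0, 1) = 1.
Step 3: Verify convergence: 62/63 = 0.984127 -> 1


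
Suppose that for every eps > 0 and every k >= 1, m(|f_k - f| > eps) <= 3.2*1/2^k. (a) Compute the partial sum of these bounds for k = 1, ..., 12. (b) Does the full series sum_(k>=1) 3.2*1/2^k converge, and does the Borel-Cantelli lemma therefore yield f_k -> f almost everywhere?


Step 1: List the terms 3.2*1/2^k for k = 1 to 12:
  k=1: 1.6
  k=2: 0.8
  k=3: 0.4
  k=4: 0.2
  k=5: 0.1
  k=6: 0.05
  k=7: 0.025
  k=8: 0.0125
  k=9: 0.00625
  k=10: 0.003125
  k=11: 0.001563
  k=12: 7.812500e-04
Step 2: Partial sum = 1.6 + 0.8 + 0.4 + 0.2 + 0.1 + 0.05 + 0.025 + 0.0125 + 0.00625 + 0.003125 + 0.001563 + 7.812500e-04
     = 3.199219
Step 3: The full series sum_(k>=1) 3.2*1/2^k converges (geometric series with ratio 1/2 < 1; a constant multiple of a convergent series converges).
Step 4: Fix eps > 0. Since sum_k m(|f_k - f| > eps) < infinity, the Borel-Cantelli lemma gives
        m(limsup_k {|f_k - f| > eps}) = 0, i.e. for a.e. x, |f_k(x) - f(x)| <= eps for all large k.
        Applying this with eps = 1/j for j = 1, 2, ... and intersecting the countably many full-measure sets,
        for a.e. x we get limsup_k |f_k(x) - f(x)| <= 1/j for every j, hence f_k -> f almost everywhere.
Conclusion: series converges; Borel-Cantelli yields f_k -> f a.e.


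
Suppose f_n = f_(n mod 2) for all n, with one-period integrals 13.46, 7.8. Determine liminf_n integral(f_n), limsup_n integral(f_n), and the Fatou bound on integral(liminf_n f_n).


The sequence (integral(f_n)) is periodic with period 2, repeating the values 13.46, 7.8 indefinitely.
Step 1: For a periodic sequence, every tail (a_m, a_(m+1), ...) contains all 2 period values infinitely often.
Step 2: Hence inf of every tail = min of the period values = min(13.46, 7.8) = 7.8.
        liminf_n integral(f_n) = sup over m of (inf of tail from m) = 7.8.
Step 3: Similarly sup of every tail = max of the period values = 13.46.
        limsup_n integral(f_n) = 13.46.
Step 4: Fatou's lemma: integral(liminf_n f_n) <= liminf_n integral(f_n) = 7.8.
        So the integral of the pointwise liminf is at most 7.8.


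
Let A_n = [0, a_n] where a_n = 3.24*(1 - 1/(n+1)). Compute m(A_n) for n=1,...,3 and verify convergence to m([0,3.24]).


By continuity of measure from below: if A_n increases to A, then m(A_n) -> m(A).
Here A = [0, 3.24], so m(A) = 3.24
Step 1: a_1 = 3.24*(1 - 1/2) = 1.62, m(A_1) = 1.62
Step 2: a_2 = 3.24*(1 - 1/3) = 2.16, m(A_2) = 2.16
Step 3: a_3 = 3.24*(1 - 1/4) = 2.43, m(A_3) = 2.43
Limit: m(A_n) -> m([0,3.24]) = 3.24


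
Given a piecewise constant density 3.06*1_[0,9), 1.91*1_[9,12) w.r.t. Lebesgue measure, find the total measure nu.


Integrate each piece of the Radon-Nikodym derivative:
Step 1: integral_0^9 3.06 dx = 3.06*(9-0) = 3.06*9 = 27.54
Step 2: integral_9^12 1.91 dx = 1.91*(12-9) = 1.91*3 = 5.73
Total: 27.54 + 5.73 = 33.27


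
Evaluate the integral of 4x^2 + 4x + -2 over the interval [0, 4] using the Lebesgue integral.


The Lebesgue integral of a Riemann-integrable function agrees with the Riemann integral.
Antiderivative F(x) = (4/3)x^3 + (4/2)x^2 + -2x
F(4) = (4/3)*4^3 + (4/2)*4^2 + -2*4
     = (4/3)*64 + (4/2)*16 + -2*4
     = 85.333333 + 32 + -8
     = 109.333333
F(0) = 0.0
Integral = F(4) - F(0) = 109.333333 - 0.0 = 109.333333


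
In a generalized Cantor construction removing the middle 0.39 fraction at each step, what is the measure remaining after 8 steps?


Step 1: At each step, fraction remaining = 1 - 0.39 = 0.61
Step 2: After 8 steps, measure = (0.61)^8
Result = 0.019171


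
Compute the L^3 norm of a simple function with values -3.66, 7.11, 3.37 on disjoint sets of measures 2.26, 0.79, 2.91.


Step 1: Compute |f_i|^3 for each value:
  |-3.66|^3 = 49.027896
  |7.11|^3 = 359.425431
  |3.37|^3 = 38.272753
Step 2: Multiply by measures and sum:
  49.027896 * 2.26 = 110.803045
  359.425431 * 0.79 = 283.94609
  38.272753 * 2.91 = 111.373711
Sum = 110.803045 + 283.94609 + 111.373711 = 506.122847
Step 3: Take the p-th root:
||f||_3 = (506.122847)^(1/3) = 7.969272


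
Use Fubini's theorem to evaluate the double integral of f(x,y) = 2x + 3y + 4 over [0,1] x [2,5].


By Fubini, integrate in x first, then y.
Step 1: Fix y, integrate over x in [0,1]:
  integral(2x + 3y + 4, x=0..1)
  = 2*(1^2 - 0^2)/2 + (3y + 4)*(1 - 0)
  = 1 + (3y + 4)*1
  = 1 + 3y + 4
  = 5 + 3y
Step 2: Integrate over y in [2,5]:
  integral(5 + 3y, y=2..5)
  = 5*3 + 3*(5^2 - 2^2)/2
  = 15 + 31.5
  = 46.5


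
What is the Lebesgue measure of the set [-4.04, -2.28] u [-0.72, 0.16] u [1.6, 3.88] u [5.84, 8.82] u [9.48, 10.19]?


For pairwise disjoint intervals, m(union) = sum of lengths.
= (-2.28 - -4.04) + (0.16 - -0.72) + (3.88 - 1.6) + (8.82 - 5.84) + (10.19 - 9.48)
= 1.76 + 0.88 + 2.28 + 2.98 + 0.71
= 8.61


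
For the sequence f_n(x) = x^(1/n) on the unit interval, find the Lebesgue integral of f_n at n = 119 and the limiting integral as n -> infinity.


At n = 119: f_119(x) = x^(1/119).
Step 1: integral(x^(1/119), 0, 1) = [x^(1/119+1) / (1/119+1)] from 0 to 1
     = 1 / (1/119 + 1) = 1 / ((119+1)/119) = 119/(119+1)
     = 119/120 = 0.991667
Step 2: As n -> infinity, f_n(x) = x^(1/n) -> 1 for x in (0,1], and f_n is increasing in n.
By MCT, lim_n integral(f_n) = integral(lim_n f_n) = integral(1, 0, 1) = 1.
Step 3: Verify convergence: 119/120 = 0.991667 -> 1


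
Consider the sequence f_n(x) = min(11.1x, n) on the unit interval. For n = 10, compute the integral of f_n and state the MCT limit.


f(x) = 11.1x on [0,1]; f_n(x) = min(11.1x, n). At n = 10:
Step 1: f(x) reaches 10 at x = 10/11.1 = 0.900901
Step 2: integral(f_10) = integral(11.1x, 0, 0.900901) + integral(10, 0.900901, 1)
       = 11.1*0.900901^2/2 + 10*(1 - 0.900901)
       = 4.504505 + 0.990991
       = 5.495495
Step 3: As n -> infinity, f_n increases to f, so by MCT integral(f_n) -> integral(f) = 11.1/2 = 5.55.
Convergence: integral(f_10) = 5.495495 -> 5.55 as n -> infinity


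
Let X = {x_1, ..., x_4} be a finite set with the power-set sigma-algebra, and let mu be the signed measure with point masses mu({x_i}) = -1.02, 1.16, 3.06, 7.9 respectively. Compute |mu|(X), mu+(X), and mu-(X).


Step 1: Every measurable set is a union of atoms (the cells / points), so a Hahn decomposition is
  obtained by grouping atoms by sign: P = union of atoms with mu > 0, N = union of the remaining atoms.
  Atoms in P (indices): 2, 3, 4;  atoms in N (indices): 1
  Positive values: 1.16, 3.06, 7.9
  Negative values: -1.02
Step 2: mu+(X) = mu(P) = sum of positive atom values = 12.12
Step 3: mu-(X) = -mu(N) = sum of |negative atom values| = 1.02
Step 4: |mu|(X) = mu+(X) + mu-(X) = 12.12 + 1.02 = 13.14


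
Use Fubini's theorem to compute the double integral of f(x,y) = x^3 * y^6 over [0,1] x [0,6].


By Fubini's theorem, the double integral factors as a product of single integrals:
Step 1: integral_0^1 x^3 dx = [x^4/4] from 0 to 1
     = 1^4/4 = 0.25
Step 2: integral_0^6 y^6 dy = [y^7/7] from 0 to 6
     = 6^7/7 = 39990.857143
Step 3: Double integral = 0.25 * 39990.857143 = 9997.714286


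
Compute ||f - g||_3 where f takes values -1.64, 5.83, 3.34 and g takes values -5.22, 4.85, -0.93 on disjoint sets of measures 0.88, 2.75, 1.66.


Step 1: Compute differences f_i - g_i:
  -1.64 - -5.22 = 3.58
  5.83 - 4.85 = 0.98
  3.34 - -0.93 = 4.27
Step 2: Compute |diff|^3 * measure for each set:
  |3.58|^3 * 0.88 = 45.882712 * 0.88 = 40.376787
  |0.98|^3 * 2.75 = 0.941192 * 2.75 = 2.588278
  |4.27|^3 * 1.66 = 77.854483 * 1.66 = 129.238442
Step 3: Sum = 172.203506
Step 4: ||f-g||_3 = (172.203506)^(1/3) = 5.56349


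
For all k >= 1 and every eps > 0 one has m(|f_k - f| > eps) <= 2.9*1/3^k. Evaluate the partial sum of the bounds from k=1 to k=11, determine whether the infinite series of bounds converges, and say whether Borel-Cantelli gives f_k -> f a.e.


Step 1: List the terms 2.9*1/3^k for k = 1 to 11:
  k=1: 0.966667
  k=2: 0.322222
  k=3: 0.107407
  k=4: 0.035802
  k=5: 0.011934
  k=6: 0.003978
  k=7: 0.001326
  k=8: 4.420058e-04
  k=9: 1.473353e-04
  k=10: 4.911175e-05
  k=11: 1.637058e-05
Step 2: Partial sum = 0.966667 + 0.322222 + 0.107407 + 0.035802 + 0.011934 + 0.003978 + 0.001326 + 4.420058e-04 + 1.473353e-04 + 4.911175e-05 + 1.637058e-05
     = 1.449992
Step 3: The full series sum_(k>=1) 2.9*1/3^k converges (geometric series with ratio 1/3 < 1; a constant multiple of a convergent series converges).
Step 4: Fix eps > 0. Since sum_k m(|f_k - f| > eps) < infinity, the Borel-Cantelli lemma gives
        m(limsup_k {|f_k - f| > eps}) = 0, i.e. for a.e. x, |f_k(x) - f(x)| <= eps for all large k.
        Applying this with eps = 1/j for j = 1, 2, ... and intersecting the countably many full-measure sets,
        for a.e. x we get limsup_k |f_k(x) - f(x)| <= 1/j for every j, hence f_k -> f almost everywhere.
Conclusion: series converges; Borel-Cantelli yields f_k -> f a.e.


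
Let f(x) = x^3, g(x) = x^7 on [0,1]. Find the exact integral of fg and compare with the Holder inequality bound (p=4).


Step 1: Exact integral of f*g = integral(x^10, 0, 1) = 1/11
     = 0.090909
Step 2: Holder bound with p=4, q=1.333333:
  ||f||_p = (integral x^12 dx)^(1/4) = (1/13)^(1/4) = 0.52664
  ||g||_q = (integral x^9.333333 dx)^(1/1.333333) = (1/10.333333)^(1/1.333333) = 0.173508
Step 3: Holder bound = ||f||_p * ||g||_q = 0.52664 * 0.173508 = 0.091376
Verification: 0.090909 <= 0.091376 (Holder holds)


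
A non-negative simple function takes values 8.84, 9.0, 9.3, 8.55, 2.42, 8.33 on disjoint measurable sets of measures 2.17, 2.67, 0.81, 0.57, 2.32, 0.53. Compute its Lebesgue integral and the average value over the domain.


Step 1: Integral = sum(value_i * measure_i)
= 8.84*2.17 + 9.0*2.67 + 9.3*0.81 + 8.55*0.57 + 2.42*2.32 + 8.33*0.53
= 19.1828 + 24.03 + 7.533 + 4.8735 + 5.6144 + 4.4149
= 65.6486
Step 2: Total measure of domain = 2.17 + 2.67 + 0.81 + 0.57 + 2.32 + 0.53 = 9.07
Step 3: Average value = 65.6486 / 9.07 = 7.237993


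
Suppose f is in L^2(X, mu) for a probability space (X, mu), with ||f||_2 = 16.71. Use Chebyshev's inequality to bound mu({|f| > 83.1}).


Chebyshev/Markov inequality: mu(|f| > eps) <= (||f||_p / eps)^p
Step 1: ||f||_2 / eps = 16.71 / 83.1 = 0.201083
Step 2: Raise to power p = 2:
  (0.201083)^2 = 0.040434
Step 3: Therefore mu(|f| > 83.1) <= 0.040434


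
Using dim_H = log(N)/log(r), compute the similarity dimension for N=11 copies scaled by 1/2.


For a self-similar set with N copies scaled by 1/r:
dim_H = log(N)/log(r) = log(11)/log(2)
= 2.397895/0.693147
= 3.459432


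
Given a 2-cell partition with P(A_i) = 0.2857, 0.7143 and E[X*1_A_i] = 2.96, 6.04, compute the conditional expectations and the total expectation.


For each cell A_i: E[X|A_i] = E[X*1_A_i] / P(A_i)
Step 1: E[X|A_1] = 2.96 / 0.2857 = 10.360518
Step 2: E[X|A_2] = 6.04 / 0.7143 = 8.455831
Verification: E[X] = sum E[X*1_A_i] = 2.96 + 6.04 = 9


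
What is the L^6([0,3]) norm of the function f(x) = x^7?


Step 1: ||f||_6 = (integral_0^3 |x^7|^6 dx)^(1/6)
     = (integral_0^3 x^42 dx)^(1/6)
Step 2: integral_0^3 x^42 dx = [x^43/(43)] from 0 to 3 = 3^43/43
     = 328256967394537077627/43 = 7.633883e+18
Step 3: ||f||_6 = (7.633883e+18)^(1/6) = 1403.2151


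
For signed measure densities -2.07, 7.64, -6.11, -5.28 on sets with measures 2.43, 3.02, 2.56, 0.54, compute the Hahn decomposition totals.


Step 1: Compute signed measure on each set:
  Set 1: -2.07 * 2.43 = -5.0301
  Set 2: 7.64 * 3.02 = 23.0728
  Set 3: -6.11 * 2.56 = -15.6416
  Set 4: -5.28 * 0.54 = -2.8512
Step 2: Total signed measure = (-5.0301) + (23.0728) + (-15.6416) + (-2.8512)
     = -0.4501
Step 3: Positive part mu+(X) = sum of positive contributions = 23.0728
Step 4: Negative part mu-(X) = |sum of negative contributions| = 23.5229


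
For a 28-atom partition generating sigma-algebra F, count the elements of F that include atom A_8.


Each element of F is a union of some subset S of the 28 atoms.
The element contains A_8 iff A_8 is in S.
So we count subsets S of {A_1,...,A_28} with A_8 in S: choose freely among the other 27 atoms.
Count = 2^(28-1) = 2^27 = 134217728.


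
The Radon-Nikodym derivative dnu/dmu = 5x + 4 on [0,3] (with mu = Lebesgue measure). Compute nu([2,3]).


nu(A) = integral_A (dnu/dmu) dmu = integral_2^3 (5x + 4) dx
Step 1: Antiderivative F(x) = (5/2)x^2 + 4x
Step 2: F(3) = (5/2)*3^2 + 4*3 = 22.5 + 12 = 34.5
Step 3: F(2) = (5/2)*2^2 + 4*2 = 10 + 8 = 18
Step 4: nu([2,3]) = F(3) - F(2) = 34.5 - 18 = 16.5


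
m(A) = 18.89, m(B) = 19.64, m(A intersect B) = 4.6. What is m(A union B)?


By inclusion-exclusion: m(A u B) = m(A) + m(B) - m(A n B)
= 18.89 + 19.64 - 4.6
= 33.93


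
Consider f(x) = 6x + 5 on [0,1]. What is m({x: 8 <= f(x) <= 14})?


f^(-1)([8, 14]) = {x : 8 <= 6x + 5 <= 14}
Solving: (8 - 5)/6 <= x <= (14 - 5)/6
= [0.5, 1.5]
Intersecting with [0,1]: [0.5, 1]
Measure = 1 - 0.5 = 0.5


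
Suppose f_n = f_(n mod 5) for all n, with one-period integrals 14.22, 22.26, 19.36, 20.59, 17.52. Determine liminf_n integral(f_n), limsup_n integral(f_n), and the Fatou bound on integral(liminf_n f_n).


The sequence (integral(f_n)) is periodic with period 5, repeating the values 14.22, 22.26, 19.36, 20.59, 17.52 indefinitely.
Step 1: For a periodic sequence, every tail (a_m, a_(m+1), ...) contains all 5 period values infinitely often.
Step 2: Hence inf of every tail = min of the period values = min(14.22, 22.26, 19.36, 20.59, 17.52) = 14.22.
        liminf_n integral(f_n) = sup over m of (inf of tail from m) = 14.22.
Step 3: Similarly sup of every tail = max of the period values = 22.26.
        limsup_n integral(f_n) = 22.26.
Step 4: Fatou's lemma: integral(liminf_n f_n) <= liminf_n integral(f_n) = 14.22.
        So the integral of the pointwise liminf is at most 14.22.


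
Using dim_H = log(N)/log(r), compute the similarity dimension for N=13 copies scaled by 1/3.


For a self-similar set with N copies scaled by 1/r:
dim_H = log(N)/log(r) = log(13)/log(3)
= 2.564949/1.098612
= 2.334718


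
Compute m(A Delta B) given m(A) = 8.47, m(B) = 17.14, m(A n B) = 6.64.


m(A Delta B) = m(A) + m(B) - 2*m(A n B)
= 8.47 + 17.14 - 2*6.64
= 8.47 + 17.14 - 13.28
= 12.33


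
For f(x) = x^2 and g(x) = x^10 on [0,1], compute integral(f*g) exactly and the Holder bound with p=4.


Step 1: Exact integral of f*g = integral(x^12, 0, 1) = 1/13
     = 0.076923
Step 2: Holder bound with p=4, q=1.333333:
  ||f||_p = (integral x^8 dx)^(1/4) = (1/9)^(1/4) = 0.57735
  ||g||_q = (integral x^13.333333 dx)^(1/1.333333) = (1/14.333333)^(1/1.333333) = 0.13575
Step 3: Holder bound = ||f||_p * ||g||_q = 0.57735 * 0.13575 = 0.078375
Verification: 0.076923 <= 0.078375 (Holder holds)


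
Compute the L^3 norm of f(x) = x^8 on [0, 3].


Step 1: ||f||_3 = (integral_0^3 |x^8|^3 dx)^(1/3)
     = (integral_0^3 x^24 dx)^(1/3)
Step 2: integral_0^3 x^24 dx = [x^25/(25)] from 0 to 3 = 3^25/25
     = 847288609443/25 = 3.389154e+10
Step 3: ||f||_3 = (3.389154e+10)^(1/3) = 3236.163484


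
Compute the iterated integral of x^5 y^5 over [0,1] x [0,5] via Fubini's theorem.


By Fubini's theorem, the double integral factors as a product of single integrals:
Step 1: integral_0^1 x^5 dx = [x^6/6] from 0 to 1
     = 1^6/6 = 0.166667
Step 2: integral_0^5 y^5 dy = [y^6/6] from 0 to 5
     = 5^6/6 = 2604.166667
Step 3: Double integral = 0.166667 * 2604.166667 = 434.027778


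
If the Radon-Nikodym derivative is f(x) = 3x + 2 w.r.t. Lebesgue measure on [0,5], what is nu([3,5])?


nu(A) = integral_A (dnu/dmu) dmu = integral_3^5 (3x + 2) dx
Step 1: Antiderivative F(x) = (3/2)x^2 + 2x
Step 2: F(5) = (3/2)*5^2 + 2*5 = 37.5 + 10 = 47.5
Step 3: F(3) = (3/2)*3^2 + 2*3 = 13.5 + 6 = 19.5
Step 4: nu([3,5]) = F(5) - F(3) = 47.5 - 19.5 = 28


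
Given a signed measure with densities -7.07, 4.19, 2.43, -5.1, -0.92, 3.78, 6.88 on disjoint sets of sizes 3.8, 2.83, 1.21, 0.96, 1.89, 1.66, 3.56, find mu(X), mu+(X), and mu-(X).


Step 1: Compute signed measure on each set:
  Set 1: -7.07 * 3.8 = -26.866
  Set 2: 4.19 * 2.83 = 11.8577
  Set 3: 2.43 * 1.21 = 2.9403
  Set 4: -5.1 * 0.96 = -4.896
  Set 5: -0.92 * 1.89 = -1.7388
  Set 6: 3.78 * 1.66 = 6.2748
  Set 7: 6.88 * 3.56 = 24.4928
Step 2: Total signed measure = (-26.866) + (11.8577) + (2.9403) + (-4.896) + (-1.7388) + (6.2748) + (24.4928)
     = 12.0648
Step 3: Positive part mu+(X) = sum of positive contributions = 45.5656
Step 4: Negative part mu-(X) = |sum of negative contributions| = 33.5008


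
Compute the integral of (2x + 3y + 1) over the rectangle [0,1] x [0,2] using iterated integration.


By Fubini, integrate in x first, then y.
Step 1: Fix y, integrate over x in [0,1]:
  integral(2x + 3y + 1, x=0..1)
  = 2*(1^2 - 0^2)/2 + (3y + 1)*(1 - 0)
  = 1 + (3y + 1)*1
  = 1 + 3y + 1
  = 2 + 3y
Step 2: Integrate over y in [0,2]:
  integral(2 + 3y, y=0..2)
  = 2*2 + 3*(2^2 - 0^2)/2
  = 4 + 6
  = 10


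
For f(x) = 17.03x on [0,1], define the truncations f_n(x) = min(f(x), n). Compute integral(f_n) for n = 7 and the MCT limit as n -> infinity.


f(x) = 17.03x on [0,1]; f_n(x) = min(17.03x, n). At n = 7:
Step 1: f(x) reaches 7 at x = 7/17.03 = 0.411039
Step 2: integral(f_7) = integral(17.03x, 0, 0.411039) + integral(7, 0.411039, 1)
       = 17.03*0.411039^2/2 + 7*(1 - 0.411039)
       = 1.438638 + 4.122725
       = 5.561362
Step 3: As n -> infinity, f_n increases to f, so by MCT integral(f_n) -> integral(f) = 17.03/2 = 8.515.
Convergence: integral(f_7) = 5.561362 -> 8.515 as n -> infinity


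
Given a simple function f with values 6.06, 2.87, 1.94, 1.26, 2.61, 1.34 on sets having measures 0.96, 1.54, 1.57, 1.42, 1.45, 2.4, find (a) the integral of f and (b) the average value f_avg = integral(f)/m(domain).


Step 1: Integral = sum(value_i * measure_i)
= 6.06*0.96 + 2.87*1.54 + 1.94*1.57 + 1.26*1.42 + 2.61*1.45 + 1.34*2.4
= 5.8176 + 4.4198 + 3.0458 + 1.7892 + 3.7845 + 3.216
= 22.0729
Step 2: Total measure of domain = 0.96 + 1.54 + 1.57 + 1.42 + 1.45 + 2.4 = 9.34
Step 3: Average value = 22.0729 / 9.34 = 2.363266


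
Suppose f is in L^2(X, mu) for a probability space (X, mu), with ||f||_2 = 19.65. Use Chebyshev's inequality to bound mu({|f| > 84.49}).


Chebyshev/Markov inequality: mu(|f| > eps) <= (||f||_p / eps)^p
Step 1: ||f||_2 / eps = 19.65 / 84.49 = 0.232572
Step 2: Raise to power p = 2:
  (0.232572)^2 = 0.05409
Step 3: Therefore mu(|f| > 84.49) <= 0.05409


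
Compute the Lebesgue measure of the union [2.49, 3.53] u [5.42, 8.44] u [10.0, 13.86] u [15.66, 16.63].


For pairwise disjoint intervals, m(union) = sum of lengths.
= (3.53 - 2.49) + (8.44 - 5.42) + (13.86 - 10.0) + (16.63 - 15.66)
= 1.04 + 3.02 + 3.86 + 0.97
= 8.89


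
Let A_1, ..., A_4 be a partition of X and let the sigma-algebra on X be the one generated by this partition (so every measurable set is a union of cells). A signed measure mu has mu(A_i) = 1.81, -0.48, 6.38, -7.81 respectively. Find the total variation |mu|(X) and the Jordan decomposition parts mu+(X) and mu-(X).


Step 1: Every measurable set is a union of atoms (the cells / points), so a Hahn decomposition is
  obtained by grouping atoms by sign: P = union of atoms with mu > 0, N = union of the remaining atoms.
  Atoms in P (indices): 1, 3;  atoms in N (indices): 2, 4
  Positive values: 1.81, 6.38
  Negative values: -0.48, -7.81
Step 2: mu+(X) = mu(P) = sum of positive atom values = 8.19
Step 3: mu-(X) = -mu(N) = sum of |negative atom values| = 8.29
Step 4: |mu|(X) = mu+(X) + mu-(X) = 8.19 + 8.29 = 16.48


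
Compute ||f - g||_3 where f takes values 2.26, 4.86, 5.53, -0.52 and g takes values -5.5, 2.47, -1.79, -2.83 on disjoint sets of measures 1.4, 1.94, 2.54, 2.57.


Step 1: Compute differences f_i - g_i:
  2.26 - -5.5 = 7.76
  4.86 - 2.47 = 2.39
  5.53 - -1.79 = 7.32
  -0.52 - -2.83 = 2.31
Step 2: Compute |diff|^3 * measure for each set:
  |7.76|^3 * 1.4 = 467.288576 * 1.4 = 654.204006
  |2.39|^3 * 1.94 = 13.651919 * 1.94 = 26.484723
  |7.32|^3 * 2.54 = 392.223168 * 2.54 = 996.246847
  |2.31|^3 * 2.57 = 12.326391 * 2.57 = 31.678825
Step 3: Sum = 1708.614401
Step 4: ||f-g||_3 = (1708.614401)^(1/3) = 11.954957


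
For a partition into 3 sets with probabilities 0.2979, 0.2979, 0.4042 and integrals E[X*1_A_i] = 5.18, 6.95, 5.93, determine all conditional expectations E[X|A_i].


For each cell A_i: E[X|A_i] = E[X*1_A_i] / P(A_i)
Step 1: E[X|A_1] = 5.18 / 0.2979 = 17.388385
Step 2: E[X|A_2] = 6.95 / 0.2979 = 23.329977
Step 3: E[X|A_3] = 5.93 / 0.4042 = 14.670955
Verification: E[X] = sum E[X*1_A_i] = 5.18 + 6.95 + 5.93 = 18.06


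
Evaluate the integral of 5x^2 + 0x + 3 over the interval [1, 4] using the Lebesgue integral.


The Lebesgue integral of a Riemann-integrable function agrees with the Riemann integral.
Antiderivative F(x) = (5/3)x^3 + (0/2)x^2 + 3x
F(4) = (5/3)*4^3 + (0/2)*4^2 + 3*4
     = (5/3)*64 + (0/2)*16 + 3*4
     = 106.666667 + 0.0 + 12
     = 118.666667
F(1) = 4.666667
Integral = F(4) - F(1) = 118.666667 - 4.666667 = 114


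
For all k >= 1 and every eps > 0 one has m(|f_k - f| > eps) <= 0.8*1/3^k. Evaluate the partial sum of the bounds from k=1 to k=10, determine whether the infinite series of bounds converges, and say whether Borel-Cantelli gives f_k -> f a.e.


Step 1: List the terms 0.8*1/3^k for k = 1 to 10:
  k=1: 0.266667
  k=2: 0.088889
  k=3: 0.02963
  k=4: 0.009877
  k=5: 0.003292
  k=6: 0.001097
  k=7: 3.657979e-04
  k=8: 1.219326e-04
  k=9: 4.064421e-05
  k=10: 1.354807e-05
Step 2: Partial sum = 0.266667 + 0.088889 + 0.02963 + 0.009877 + 0.003292 + 0.001097 + 3.657979e-04 + 1.219326e-04 + 4.064421e-05 + 1.354807e-05
     = 0.399993
Step 3: The full series sum_(k>=1) 0.8*1/3^k converges (geometric series with ratio 1/3 < 1; a constant multiple of a convergent series converges).
Step 4: Fix eps > 0. Since sum_k m(|f_k - f| > eps) < infinity, the Borel-Cantelli lemma gives
        m(limsup_k {|f_k - f| > eps}) = 0, i.e. for a.e. x, |f_k(x) - f(x)| <= eps for all large k.
        Applying this with eps = 1/j for j = 1, 2, ... and intersecting the countably many full-measure sets,
        for a.e. x we get limsup_k |f_k(x) - f(x)| <= 1/j for every j, hence f_k -> f almost everywhere.
Conclusion: series converges; Borel-Cantelli yields f_k -> f a.e.


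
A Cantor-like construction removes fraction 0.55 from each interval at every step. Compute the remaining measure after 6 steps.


Step 1: At each step, fraction remaining = 1 - 0.55 = 0.45
Step 2: After 6 steps, measure = (0.45)^6
Step 3: Computing the power step by step:
  After step 1: 0.45
  After step 2: 0.2025
  After step 3: 0.091125
  After step 4: 0.041006
  After step 5: 0.018453
  ...
Result = 0.008304


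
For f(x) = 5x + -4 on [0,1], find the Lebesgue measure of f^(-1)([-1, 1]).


f^(-1)([-1, 1]) = {x : -1 <= 5x + -4 <= 1}
Solving: (-1 - -4)/5 <= x <= (1 - -4)/5
= [0.6, 1]
Intersecting with [0,1]: [0.6, 1]
Measure = 1 - 0.6 = 0.4


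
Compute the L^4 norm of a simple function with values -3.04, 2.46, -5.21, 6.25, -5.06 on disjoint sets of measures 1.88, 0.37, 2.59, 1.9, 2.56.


Step 1: Compute |f_i|^4 for each value:
  |-3.04|^4 = 85.407171
  |2.46|^4 = 36.621863
  |-5.21|^4 = 736.802165
  |6.25|^4 = 1525.878906
  |-5.06|^4 = 655.544333
Step 2: Multiply by measures and sum:
  85.407171 * 1.88 = 160.565481
  36.621863 * 0.37 = 13.550089
  736.802165 * 2.59 = 1908.317607
  1525.878906 * 1.9 = 2899.169922
  655.544333 * 2.56 = 1678.193492
Sum = 160.565481 + 13.550089 + 1908.317607 + 2899.169922 + 1678.193492 = 6659.796591
Step 3: Take the p-th root:
||f||_4 = (6659.796591)^(1/4) = 9.033691


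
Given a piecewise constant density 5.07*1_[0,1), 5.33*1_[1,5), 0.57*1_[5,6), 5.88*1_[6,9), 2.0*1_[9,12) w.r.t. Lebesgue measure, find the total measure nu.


Integrate each piece of the Radon-Nikodym derivative:
Step 1: integral_0^1 5.07 dx = 5.07*(1-0) = 5.07*1 = 5.07
Step 2: integral_1^5 5.33 dx = 5.33*(5-1) = 5.33*4 = 21.32
Step 3: integral_5^6 0.57 dx = 0.57*(6-5) = 0.57*1 = 0.57
Step 4: integral_6^9 5.88 dx = 5.88*(9-6) = 5.88*3 = 17.64
Step 5: integral_9^12 2.0 dx = 2.0*(12-9) = 2.0*3 = 6
Total: 5.07 + 21.32 + 0.57 + 17.64 + 6 = 50.6


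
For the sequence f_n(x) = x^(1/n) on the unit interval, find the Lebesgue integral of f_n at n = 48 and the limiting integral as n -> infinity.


At n = 48: f_48(x) = x^(1/48).
Step 1: integral(x^(1/48), 0, 1) = [x^(1/48+1) / (1/48+1)] from 0 to 1
     = 1 / (1/48 + 1) = 1 / ((48+1)/48) = 48/(48+1)
     = 48/49 = 0.979592
Step 2: As n -> infinity, f_n(x) = x^(1/n) -> 1 for x in (0,1], and f_n is increasing in n.
By MCT, lim_n integral(f_n) = integral(lim_n f_n) = integral(1, 0, 1) = 1.
Step 3: Verify convergence: 48/49 = 0.979592 -> 1


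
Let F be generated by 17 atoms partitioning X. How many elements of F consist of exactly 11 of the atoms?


Each element of F is a union of some subset of the 17 atoms.
Elements that are unions of exactly 11 atoms correspond to 11-element subsets of the 17 atoms.
Count = C(17, 11) = 17! / (11! * 6!) = 12376.


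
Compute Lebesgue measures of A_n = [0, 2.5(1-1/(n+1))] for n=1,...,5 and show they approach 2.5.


By continuity of measure from below: if A_n increases to A, then m(A_n) -> m(A).
Here A = [0, 2.5], so m(A) = 2.5
Step 1: a_1 = 2.5*(1 - 1/2) = 1.25, m(A_1) = 1.25
Step 2: a_2 = 2.5*(1 - 1/3) = 1.6667, m(A_2) = 1.6667
Step 3: a_3 = 2.5*(1 - 1/4) = 1.875, m(A_3) = 1.875
Step 4: a_4 = 2.5*(1 - 1/5) = 2, m(A_4) = 2
Step 5: a_5 = 2.5*(1 - 1/6) = 2.0833, m(A_5) = 2.0833
Limit: m(A_n) -> m([0,2.5]) = 2.5


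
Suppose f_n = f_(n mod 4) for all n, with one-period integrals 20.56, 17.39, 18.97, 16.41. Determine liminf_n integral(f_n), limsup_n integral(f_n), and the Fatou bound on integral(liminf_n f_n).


The sequence (integral(f_n)) is periodic with period 4, repeating the values 20.56, 17.39, 18.97, 16.41 indefinitely.
Step 1: For a periodic sequence, every tail (a_m, a_(m+1), ...) contains all 4 period values infinitely often.
Step 2: Hence inf of every tail = min of the period values = min(20.56, 17.39, 18.97, 16.41) = 16.41.
        liminf_n integral(f_n) = sup over m of (inf of tail from m) = 16.41.
Step 3: Similarly sup of every tail = max of the period values = 20.56.
        limsup_n integral(f_n) = 20.56.
Step 4: Fatou's lemma: integral(liminf_n f_n) <= liminf_n integral(f_n) = 16.41.
        So the integral of the pointwise liminf is at most 16.41.
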